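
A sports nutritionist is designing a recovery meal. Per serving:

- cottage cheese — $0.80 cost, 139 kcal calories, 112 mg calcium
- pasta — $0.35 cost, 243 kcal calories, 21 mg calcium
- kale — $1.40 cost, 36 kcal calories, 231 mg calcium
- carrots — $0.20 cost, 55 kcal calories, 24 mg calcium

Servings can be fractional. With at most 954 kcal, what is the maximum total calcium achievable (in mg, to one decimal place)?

6121.5 mg

Calcium per kcal: kale 6.417, cottage cheese 0.8058, carrots 0.4364, pasta 0.08642.
With no serving limits, spend the whole calories allowance on kale: 954 kcal / 36 kcal × 231 mg = 6121.5 mg.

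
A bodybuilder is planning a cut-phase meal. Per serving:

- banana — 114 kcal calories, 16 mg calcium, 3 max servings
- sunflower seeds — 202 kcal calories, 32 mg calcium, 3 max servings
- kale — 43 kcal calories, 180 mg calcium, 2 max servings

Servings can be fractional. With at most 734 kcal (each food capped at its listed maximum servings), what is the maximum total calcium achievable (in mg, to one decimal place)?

Calcium per kcal: kale 4.186, sunflower seeds 0.1584, banana 0.1404.
Take 2 servings of kale: uses 86 kcal, +360.0 mg calcium (running total 360.0 mg).
Take 3 servings of sunflower seeds: uses 606 kcal, +96.0 mg calcium (running total 456.0 mg).
Take 0.3684 servings of banana: uses 42 kcal, +5.9 mg calcium (running total 461.9 mg).
Greedy by best ratio exhausts the calories allowance optimally: 461.9 mg.

461.9 mg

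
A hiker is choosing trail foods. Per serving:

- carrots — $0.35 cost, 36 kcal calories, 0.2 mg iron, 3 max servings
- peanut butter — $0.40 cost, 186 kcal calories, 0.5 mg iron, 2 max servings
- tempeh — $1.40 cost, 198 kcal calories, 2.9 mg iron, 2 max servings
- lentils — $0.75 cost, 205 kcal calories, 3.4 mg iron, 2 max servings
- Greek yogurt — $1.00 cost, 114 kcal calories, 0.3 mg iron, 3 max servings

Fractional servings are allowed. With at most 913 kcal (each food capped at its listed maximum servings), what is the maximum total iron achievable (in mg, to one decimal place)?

13.2 mg

Iron per kcal: lentils 0.01659, tempeh 0.01465, carrots 0.005556, peanut butter 0.002688, Greek yogurt 0.002632.
Take 2 servings of lentils: uses 410 kcal, +6.8 mg iron (running total 6.8 mg).
Take 2 servings of tempeh: uses 396 kcal, +5.8 mg iron (running total 12.6 mg).
Take 2.972 servings of carrots: uses 107 kcal, +0.6 mg iron (running total 13.2 mg).
Greedy by best ratio exhausts the calories allowance optimally: 13.2 mg.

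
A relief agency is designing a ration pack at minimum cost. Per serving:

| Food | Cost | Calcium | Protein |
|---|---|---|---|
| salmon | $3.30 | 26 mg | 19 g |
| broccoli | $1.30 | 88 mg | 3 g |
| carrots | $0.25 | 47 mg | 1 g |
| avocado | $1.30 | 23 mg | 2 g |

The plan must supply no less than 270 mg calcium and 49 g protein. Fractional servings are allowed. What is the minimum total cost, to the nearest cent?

$8.85

Minimising a linear cost over {calcium ≥ 270, protein ≥ 49, servings ≥ 0} — the optimum is at a vertex, using one or two foods.
salmon only: max(270/26, 49/19) = 10.38 servings → $34.27.
broccoli only: max(270/88, 49/3) = 16.33 servings → $21.23.
carrots only: max(270/47, 49/1) = 49 servings → $12.25.
avocado only: max(270/23, 49/2) = 24.5 servings → $31.85.
salmon + broccoli with both tight: 2.197 servings and 2.419 servings → $10.39.
salmon + carrots with both tight: 2.345 servings and 4.448 servings → $8.85.
salmon + avocado with both tight: 1.525 servings and 10.02 servings → $18.05.
broccoli + carrots: the both-tight solution has a negative serving — not a feasible corner.
broccoli + avocado with both targets exact would need a negative amount; discard.
carrots + avocado with both targets exact would need a negative amount; discard.
Cheapest feasible corner: $8.85.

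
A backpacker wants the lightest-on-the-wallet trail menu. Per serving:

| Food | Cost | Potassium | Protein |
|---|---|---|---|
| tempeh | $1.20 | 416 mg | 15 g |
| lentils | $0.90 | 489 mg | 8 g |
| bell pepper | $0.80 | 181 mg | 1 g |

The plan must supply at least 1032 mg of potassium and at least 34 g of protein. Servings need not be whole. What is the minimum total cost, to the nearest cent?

Compare the cost at each extreme point of the feasible region.
tempeh only: max(1032/416, 34/15) = 2.481 servings → $2.98.
lentils only: max(1032/489, 34/8) = 4.25 servings → $3.83.
bell pepper only: max(1032/181, 34/1) = 34 servings → $27.20.
tempeh + lentils with both tight: 2.089 servings and 0.3334 servings → $2.81.
tempeh + bell pepper with both tight: 2.228 servings and 0.5811 servings → $3.14.
lentils + bell pepper: the both-tight solution has a negative serving — not a feasible corner.
So the least-cost plan costs $2.81.

$2.81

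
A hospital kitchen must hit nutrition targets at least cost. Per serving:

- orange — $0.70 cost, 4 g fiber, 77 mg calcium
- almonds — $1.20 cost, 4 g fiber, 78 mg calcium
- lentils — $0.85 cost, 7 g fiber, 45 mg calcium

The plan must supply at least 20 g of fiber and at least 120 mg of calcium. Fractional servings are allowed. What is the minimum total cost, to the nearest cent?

Compare the cost at each extreme point of the feasible region.
orange only: max(20/4, 120/77) = 5 servings → $3.50.
almonds only: max(20/4, 120/78) = 5 servings → $6.00.
lentils only: max(20/7, 120/45) = 2.857 servings → $2.43.
orange + almonds with both targets exact would need a negative amount; discard.
orange + lentils with both targets exact would need a negative amount; discard.
almonds + lentils: the both-tight solution has a negative serving — not a feasible corner.
The minimum over all feasible corners is $2.43.

$2.43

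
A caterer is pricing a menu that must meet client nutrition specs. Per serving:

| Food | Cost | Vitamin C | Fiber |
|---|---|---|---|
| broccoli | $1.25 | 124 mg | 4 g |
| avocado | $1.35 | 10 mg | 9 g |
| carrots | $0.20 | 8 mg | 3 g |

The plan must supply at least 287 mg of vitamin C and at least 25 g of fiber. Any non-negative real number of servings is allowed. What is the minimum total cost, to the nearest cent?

$3.58

broccoli only: max(287/124, 25/4) = 6.25 servings → $7.81.
avocado only: max(287/10, 25/9) = 28.7 servings → $38.74.
carrots only: max(287/8, 25/3) = 35.88 servings → $7.17.
broccoli + avocado with both tight: 2.168 servings and 1.814 servings → $5.16.
broccoli + carrots with both tight: 1.944 servings and 5.741 servings → $3.58.
avocado + carrots: the both-tight solution has a negative serving — not a feasible corner.
Cheapest feasible corner: $3.58.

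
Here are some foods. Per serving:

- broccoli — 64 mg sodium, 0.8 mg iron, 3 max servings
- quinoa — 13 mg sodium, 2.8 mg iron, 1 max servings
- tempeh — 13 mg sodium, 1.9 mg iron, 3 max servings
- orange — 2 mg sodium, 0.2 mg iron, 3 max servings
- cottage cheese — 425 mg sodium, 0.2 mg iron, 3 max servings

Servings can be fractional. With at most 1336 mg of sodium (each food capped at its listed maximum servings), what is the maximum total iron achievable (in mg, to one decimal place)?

Iron per mg sodium: quinoa 0.2154, tempeh 0.1462, orange 0.1, broccoli 0.0125, cottage cheese 0.0004706.
Take 1 serving of quinoa: uses 13 mg sodium, +2.8 mg iron (running total 2.8 mg).
Take 3 servings of tempeh: uses 39 mg sodium, +5.7 mg iron (running total 8.5 mg).
Take 3 servings of orange: uses 6 mg sodium, +0.6 mg iron (running total 9.1 mg).
Take 3 servings of broccoli: uses 192 mg sodium, +2.4 mg iron (running total 11.5 mg).
Take 2.555 servings of cottage cheese: uses 1086 mg sodium, +0.5 mg iron (running total 12.0 mg).
Greedy by best ratio exhausts the sodium allowance optimally: 12.0 mg.

12.0 mg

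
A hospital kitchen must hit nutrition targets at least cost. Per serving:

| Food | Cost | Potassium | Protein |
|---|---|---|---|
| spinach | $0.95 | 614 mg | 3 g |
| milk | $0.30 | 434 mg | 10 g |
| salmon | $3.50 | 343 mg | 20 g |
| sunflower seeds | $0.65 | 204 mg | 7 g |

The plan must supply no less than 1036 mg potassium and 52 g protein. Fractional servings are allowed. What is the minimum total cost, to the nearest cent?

A basic optimal solution has at most two foods positive. Try each food alone and each pair with both targets met exactly.
spinach only: max(1036/614, 52/3) = 17.33 servings → $16.47.
milk only: max(1036/434, 52/10) = 5.2 servings → $1.56.
salmon only: max(1036/343, 52/20) = 3.02 servings → $10.57.
sunflower seeds only: max(1036/204, 52/7) = 7.429 servings → $4.83.
spinach + milk with both targets exact would need a negative amount; discard.
spinach + salmon with both tight: 0.2563 servings and 2.562 servings → $9.21.
spinach + sunflower seeds: the both-tight solution has a negative serving — not a feasible corner.
milk + salmon with both tight: 0.5493 servings and 2.325 servings → $8.30.
milk + sunflower seeds with both targets exact would need a negative amount; discard.
salmon + sunflower seeds with both tight: 1.999 servings and 1.718 servings → $8.11.
The minimum over all feasible corners is $1.56.

$1.56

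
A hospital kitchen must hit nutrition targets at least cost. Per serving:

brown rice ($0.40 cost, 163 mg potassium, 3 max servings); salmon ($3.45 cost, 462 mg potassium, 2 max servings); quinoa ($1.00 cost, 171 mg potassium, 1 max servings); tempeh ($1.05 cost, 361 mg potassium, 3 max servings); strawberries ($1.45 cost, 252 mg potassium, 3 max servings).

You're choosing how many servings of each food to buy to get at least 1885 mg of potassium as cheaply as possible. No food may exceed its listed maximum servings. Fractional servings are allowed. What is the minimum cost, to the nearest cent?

Cost per mg of potassium: brown rice $0.0025, tempeh $0.0029, strawberries $0.0058, quinoa $0.0058, salmon $0.0075.
Take 3 servings of brown rice: +489.0 mg potassium for $1.20 (total $1.20, still need 1396.0 mg).
Take 3 servings of tempeh: +1083.0 mg potassium for $3.15 (total $4.35, still need 313.0 mg).
Take 1.242 servings of strawberries: +313.0 mg potassium for $1.80 (total $6.15, still need 0.0 mg).
Greedy by cheapest-per-mg is optimal for a single linear constraint, so the minimum cost is $6.15.

$6.15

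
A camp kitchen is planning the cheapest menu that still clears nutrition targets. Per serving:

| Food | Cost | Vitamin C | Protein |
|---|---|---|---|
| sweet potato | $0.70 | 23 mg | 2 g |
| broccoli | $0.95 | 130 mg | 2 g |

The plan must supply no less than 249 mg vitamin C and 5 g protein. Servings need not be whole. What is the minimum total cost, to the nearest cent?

Check every corner: each single food scaled to meet both minima, and each pair solved so both constraints bind.
sweet potato only: max(249/23, 5/2) = 10.83 servings → $7.58.
broccoli only: max(249/130, 5/2) = 2.5 servings → $2.38.
sweet potato + broccoli with both tight: 0.7103 servings and 1.79 servings → $2.20.
Cheapest feasible corner: $2.20.

$2.20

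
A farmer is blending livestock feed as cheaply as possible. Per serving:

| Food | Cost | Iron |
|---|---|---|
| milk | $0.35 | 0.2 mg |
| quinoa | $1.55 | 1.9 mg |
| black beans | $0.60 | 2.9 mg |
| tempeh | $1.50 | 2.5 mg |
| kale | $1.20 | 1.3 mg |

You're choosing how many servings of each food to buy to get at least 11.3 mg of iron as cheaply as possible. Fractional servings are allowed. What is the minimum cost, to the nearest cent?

$2.34

Cost per mg of iron: black beans $0.2069, tempeh $0.6000, quinoa $0.8158, kale $0.9231, milk $1.7500.
With no serving limits, use only black beans: 11.3 mg / 2.9 mg = 3.897 servings × $0.60 = $2.34.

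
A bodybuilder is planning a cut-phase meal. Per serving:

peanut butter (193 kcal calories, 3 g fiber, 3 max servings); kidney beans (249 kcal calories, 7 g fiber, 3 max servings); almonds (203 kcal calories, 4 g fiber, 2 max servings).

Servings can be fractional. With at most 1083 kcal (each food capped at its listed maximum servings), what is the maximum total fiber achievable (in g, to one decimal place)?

Fiber per kcal: kidney beans 0.02811, almonds 0.0197, peanut butter 0.01554.
Take 3 servings of kidney beans: uses 747 kcal, +21.0 g fiber (running total 21.0 g).
Take 1.655 servings of almonds: uses 336 kcal, +6.6 g fiber (running total 27.6 g).
Greedy by best ratio exhausts the calories allowance optimally: 27.6 g.

27.6 g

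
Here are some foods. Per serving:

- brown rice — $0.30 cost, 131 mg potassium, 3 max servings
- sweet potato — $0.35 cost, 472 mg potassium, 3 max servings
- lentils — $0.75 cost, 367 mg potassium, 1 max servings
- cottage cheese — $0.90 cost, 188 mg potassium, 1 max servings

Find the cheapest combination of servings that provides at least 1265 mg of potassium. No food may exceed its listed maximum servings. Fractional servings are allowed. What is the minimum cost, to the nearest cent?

Cost per mg of potassium: sweet potato $0.0007, lentils $0.0020, brown rice $0.0023, cottage cheese $0.0048.
Take 2.68 servings of sweet potato: +1265.0 mg potassium for $0.94 (total $0.94, still need 0.0 mg).
Filling from the cheapest source first is optimal under one linear minimum: $0.94.

$0.94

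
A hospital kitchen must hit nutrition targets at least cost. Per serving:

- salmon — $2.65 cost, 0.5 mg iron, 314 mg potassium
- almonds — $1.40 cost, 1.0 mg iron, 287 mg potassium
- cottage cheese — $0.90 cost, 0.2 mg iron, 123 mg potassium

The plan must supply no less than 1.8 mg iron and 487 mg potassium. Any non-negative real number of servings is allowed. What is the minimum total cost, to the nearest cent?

$2.52

At the optimum either one food covers both requirements or two foods hit both targets exactly; no other combination can be cheaper.
salmon only: max(1.8/0.5, 487/314) = 3.6 servings → $9.54.
almonds only: max(1.8/1.0, 487/287) = 1.8 servings → $2.52.
cottage cheese only: max(1.8/0.2, 487/123) = 9 servings → $8.10.
salmon + almonds with both targets exact would need a negative amount; discard.
salmon + cottage cheese: the both-tight solution has a negative serving — not a feasible corner.
almonds + cottage cheese: the both-tight solution has a negative serving — not a feasible corner.
Cheapest feasible corner: $2.52.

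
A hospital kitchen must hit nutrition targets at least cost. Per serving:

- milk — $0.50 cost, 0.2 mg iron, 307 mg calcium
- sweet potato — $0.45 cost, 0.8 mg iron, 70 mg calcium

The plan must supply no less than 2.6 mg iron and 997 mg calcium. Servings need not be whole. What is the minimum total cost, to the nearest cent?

$2.49

Minimising a linear cost over {iron ≥ 2.6, calcium ≥ 997, servings ≥ 0} — the optimum is at a vertex, using one or two foods.
milk only: max(2.6/0.2, 997/307) = 13 servings → $6.50.
sweet potato only: max(2.6/0.8, 997/70) = 14.24 servings → $6.41.
milk + sweet potato with both tight: 2.658 servings and 2.585 servings → $2.49.
The minimum over all feasible corners is $2.49.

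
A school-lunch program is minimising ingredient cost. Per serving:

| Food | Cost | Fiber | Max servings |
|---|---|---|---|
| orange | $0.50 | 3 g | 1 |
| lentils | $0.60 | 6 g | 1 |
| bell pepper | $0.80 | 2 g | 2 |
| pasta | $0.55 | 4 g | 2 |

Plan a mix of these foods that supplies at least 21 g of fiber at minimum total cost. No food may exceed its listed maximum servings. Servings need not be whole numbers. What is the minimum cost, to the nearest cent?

Cost per g of fiber: lentils $0.1000, pasta $0.1375, orange $0.1667, bell pepper $0.4000.
Take 1 serving of lentils: +6.0 g fiber for $0.60 (total $0.60, still need 15.0 g).
Take 2 servings of pasta: +8.0 g fiber for $1.10 (total $1.70, still need 7.0 g).
Take 1 serving of orange: +3.0 g fiber for $0.50 (total $2.20, still need 4.0 g).
Take 2 servings of bell pepper: +4.0 g fiber for $1.60 (total $3.80, still need 0.0 g).
Greedy by cheapest-per-g is optimal for a single linear constraint, so the minimum cost is $3.80.

$3.80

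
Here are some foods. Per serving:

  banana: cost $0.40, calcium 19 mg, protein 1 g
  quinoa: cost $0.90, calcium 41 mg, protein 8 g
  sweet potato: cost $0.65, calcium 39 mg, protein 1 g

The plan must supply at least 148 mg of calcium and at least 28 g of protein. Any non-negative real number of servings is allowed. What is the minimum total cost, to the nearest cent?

The cheapest plan sits at a corner of the feasible region — with two constraints it uses at most two foods.
banana only: max(148/19, 28/1) = 28 servings → $11.20.
quinoa only: max(148/41, 28/8) = 3.61 servings → $3.25.
sweet potato only: max(148/39, 28/1) = 28 servings → $18.20.
banana + quinoa with both tight: 0.3243 servings and 3.459 servings → $3.24.
banana + sweet potato: intersection lies outside the first quadrant.
quinoa + sweet potato with both tight: 3.483 servings and 0.1328 servings → $3.22.
The minimum over all feasible corners is $3.22.

$3.22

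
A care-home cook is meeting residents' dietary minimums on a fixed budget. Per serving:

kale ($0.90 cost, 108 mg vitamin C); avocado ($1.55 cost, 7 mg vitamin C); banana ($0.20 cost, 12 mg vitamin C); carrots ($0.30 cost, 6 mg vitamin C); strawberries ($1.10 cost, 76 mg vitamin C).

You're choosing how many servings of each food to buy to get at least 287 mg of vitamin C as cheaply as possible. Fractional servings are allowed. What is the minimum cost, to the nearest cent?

Cost per mg of vitamin C: kale $0.0083, strawberries $0.0145, banana $0.0167, carrots $0.0500, avocado $0.2214.
With no serving limits, use only kale: 287 mg / 108 mg = 2.657 servings × $0.90 = $2.39.

$2.39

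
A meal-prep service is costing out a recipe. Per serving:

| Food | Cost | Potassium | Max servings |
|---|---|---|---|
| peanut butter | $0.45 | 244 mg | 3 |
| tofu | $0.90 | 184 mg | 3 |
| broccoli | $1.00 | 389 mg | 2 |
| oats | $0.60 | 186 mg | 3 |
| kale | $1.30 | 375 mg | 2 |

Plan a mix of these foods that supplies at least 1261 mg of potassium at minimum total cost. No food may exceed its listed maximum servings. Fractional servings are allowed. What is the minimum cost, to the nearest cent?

$2.71

Cost per mg of potassium: peanut butter $0.0018, broccoli $0.0026, oats $0.0032, kale $0.0035, tofu $0.0049.
Take 3 servings of peanut butter: +732.0 mg potassium for $1.35 (total $1.35, still need 529.0 mg).
Take 1.36 servings of broccoli: +529.0 mg potassium for $1.36 (total $2.71, still need 0.0 mg).
Greedy by cheapest-per-mg is optimal for a single linear constraint, so the minimum cost is $2.71.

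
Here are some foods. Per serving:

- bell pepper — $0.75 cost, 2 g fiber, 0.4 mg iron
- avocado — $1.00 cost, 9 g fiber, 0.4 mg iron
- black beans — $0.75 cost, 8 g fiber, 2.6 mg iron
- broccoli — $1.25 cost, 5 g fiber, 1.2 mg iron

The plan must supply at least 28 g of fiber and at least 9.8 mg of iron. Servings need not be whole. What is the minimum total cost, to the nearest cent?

$2.83

bell pepper only: max(28/2, 9.8/0.4) = 24.5 servings → $18.38.
avocado only: max(28/9, 9.8/0.4) = 24.5 servings → $24.50.
black beans only: max(28/8, 9.8/2.6) = 3.769 servings → $2.83.
broccoli only: max(28/5, 9.8/1.2) = 8.167 servings → $10.21.
bell pepper + avocado: the both-tight solution has a negative serving — not a feasible corner.
bell pepper + black beans: intersection lies outside the first quadrant.
bell pepper + broccoli: the both-tight solution has a negative serving — not a feasible corner.
avocado + black beans: intersection lies outside the first quadrant.
avocado + broccoli: intersection lies outside the first quadrant.
black beans + broccoli: intersection lies outside the first quadrant.
So the least-cost plan costs $2.83.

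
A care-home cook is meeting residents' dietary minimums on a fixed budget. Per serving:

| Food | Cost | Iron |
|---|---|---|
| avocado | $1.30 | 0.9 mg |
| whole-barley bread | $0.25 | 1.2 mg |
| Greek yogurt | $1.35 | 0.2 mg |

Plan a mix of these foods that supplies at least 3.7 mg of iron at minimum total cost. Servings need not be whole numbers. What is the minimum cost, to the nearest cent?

$0.77

Cost per mg of iron: whole-barley bread $0.2083, avocado $1.4444, Greek yogurt $6.7500.
With no serving limits, use only whole-barley bread: 3.7 mg / 1.2 mg = 3.083 servings × $0.25 = $0.77.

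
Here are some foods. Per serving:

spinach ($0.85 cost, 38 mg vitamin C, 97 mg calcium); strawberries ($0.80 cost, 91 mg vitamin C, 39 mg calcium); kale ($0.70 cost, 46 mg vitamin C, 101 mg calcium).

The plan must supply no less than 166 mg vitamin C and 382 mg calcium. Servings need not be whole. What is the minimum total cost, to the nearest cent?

$2.65

At the optimum either one food covers both requirements or two foods hit both targets exactly; no other combination can be cheaper.
spinach only: max(166/38, 382/97) = 4.368 servings → $3.71.
strawberries only: max(166/91, 382/39) = 9.795 servings → $7.84.
kale only: max(166/46, 382/101) = 3.782 servings → $2.65.
spinach + strawberries with both tight: 3.851 servings and 0.2159 servings → $3.45.
spinach + kale with both tight: 1.292 servings and 2.542 servings → $2.88.
strawberries + kale: the both-tight solution has a negative serving — not a feasible corner.
So the least-cost plan costs $2.65.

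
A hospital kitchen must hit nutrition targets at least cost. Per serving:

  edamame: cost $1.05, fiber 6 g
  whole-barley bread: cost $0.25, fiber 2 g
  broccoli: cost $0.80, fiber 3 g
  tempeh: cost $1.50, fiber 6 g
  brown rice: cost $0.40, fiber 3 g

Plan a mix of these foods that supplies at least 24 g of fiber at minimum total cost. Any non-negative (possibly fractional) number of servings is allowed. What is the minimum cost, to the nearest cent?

$3.00

Cost per g of fiber: whole-barley bread $0.1250, brown rice $0.1333, edamame $0.1750, tempeh $0.2500, broccoli $0.2667.
With no serving limits, use only whole-barley bread: 24 g / 2 g = 12 servings × $0.25 = $3.00.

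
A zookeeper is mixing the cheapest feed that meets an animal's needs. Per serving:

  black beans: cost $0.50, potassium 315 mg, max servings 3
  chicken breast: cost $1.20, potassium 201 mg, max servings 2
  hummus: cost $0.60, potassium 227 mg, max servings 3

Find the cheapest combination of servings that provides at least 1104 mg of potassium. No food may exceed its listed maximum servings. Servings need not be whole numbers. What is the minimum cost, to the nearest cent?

Cost per mg of potassium: black beans $0.0016, hummus $0.0026, chicken breast $0.0060.
Take 3 servings of black beans: +945.0 mg potassium for $1.50 (total $1.50, still need 159.0 mg).
Take 0.7004 servings of hummus: +159.0 mg potassium for $0.42 (total $1.92, still need 0.0 mg).
Filling from the cheapest source first is optimal under one linear minimum: $1.92.

$1.92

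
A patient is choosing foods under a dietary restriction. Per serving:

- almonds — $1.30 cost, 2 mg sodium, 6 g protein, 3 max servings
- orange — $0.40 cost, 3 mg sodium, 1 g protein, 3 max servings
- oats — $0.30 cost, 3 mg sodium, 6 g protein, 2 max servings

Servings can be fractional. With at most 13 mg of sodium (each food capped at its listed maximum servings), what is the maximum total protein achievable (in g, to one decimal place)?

Protein per mg sodium: almonds 3, oats 2, orange 0.3333.
Take 3 servings of almonds: uses 6 mg sodium, +18.0 g protein (running total 18.0 g).
Take 2 servings of oats: uses 6 mg sodium, +12.0 g protein (running total 30.0 g).
Take 0.3333 servings of orange: uses 1 mg sodium, +0.3 g protein (running total 30.3 g).
Filling greedily by protein-per-mg sodium is optimal for one linear limit, giving 30.3 g.

30.3 g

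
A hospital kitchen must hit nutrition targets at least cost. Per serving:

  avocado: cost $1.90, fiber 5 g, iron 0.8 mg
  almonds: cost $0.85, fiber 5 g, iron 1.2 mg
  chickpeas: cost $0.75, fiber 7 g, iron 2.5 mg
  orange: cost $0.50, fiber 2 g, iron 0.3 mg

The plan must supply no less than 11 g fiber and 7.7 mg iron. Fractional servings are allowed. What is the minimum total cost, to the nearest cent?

$2.31

An LP optimum is at a vertex; with two nutrient constraints at most two foods are used. Check each candidate.
avocado only: max(11/5, 7.7/0.8) = 9.625 servings → $18.29.
almonds only: max(11/5, 7.7/1.2) = 6.417 servings → $5.45.
chickpeas only: max(11/7, 7.7/2.5) = 3.08 servings → $2.31.
orange only: max(11/2, 7.7/0.3) = 25.67 servings → $12.83.
avocado + almonds with both targets exact would need a negative amount; discard.
avocado + chickpeas: intersection lies outside the first quadrant.
avocado + orange with both targets exact would need a negative amount; discard.
almonds + chickpeas: the both-tight solution has a negative serving — not a feasible corner.
almonds + orange with both targets exact would need a negative amount; discard.
chickpeas + orange: intersection lies outside the first quadrant.
Cheapest feasible corner: $2.31.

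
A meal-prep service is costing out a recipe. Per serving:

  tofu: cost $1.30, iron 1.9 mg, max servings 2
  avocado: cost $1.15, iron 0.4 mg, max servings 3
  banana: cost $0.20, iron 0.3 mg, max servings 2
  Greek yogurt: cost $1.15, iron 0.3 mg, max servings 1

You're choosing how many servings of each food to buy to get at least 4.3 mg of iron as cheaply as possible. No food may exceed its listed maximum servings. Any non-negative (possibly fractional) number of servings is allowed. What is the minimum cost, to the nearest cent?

$2.93

Cost per mg of iron: banana $0.6667, tofu $0.6842, avocado $2.8750, Greek yogurt $3.8333.
Take 2 servings of banana: +0.6 mg iron for $0.40 (total $0.40, still need 3.7 mg).
Take 1.947 servings of tofu: +3.7 mg iron for $2.53 (total $2.93, still need 0.0 mg).
Greedy by cheapest-per-mg is optimal for a single linear constraint, so the minimum cost is $2.93.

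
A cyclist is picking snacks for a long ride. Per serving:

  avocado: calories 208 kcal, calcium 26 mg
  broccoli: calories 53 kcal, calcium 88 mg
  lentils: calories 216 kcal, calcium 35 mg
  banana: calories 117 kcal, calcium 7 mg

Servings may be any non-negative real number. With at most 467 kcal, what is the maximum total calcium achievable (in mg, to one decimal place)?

775.4 mg

Calcium per kcal: broccoli 1.66, lentils 0.162, avocado 0.125, banana 0.05983.
With no serving limits, spend the whole calories allowance on broccoli: 467 kcal / 53 kcal × 88 mg = 775.4 mg.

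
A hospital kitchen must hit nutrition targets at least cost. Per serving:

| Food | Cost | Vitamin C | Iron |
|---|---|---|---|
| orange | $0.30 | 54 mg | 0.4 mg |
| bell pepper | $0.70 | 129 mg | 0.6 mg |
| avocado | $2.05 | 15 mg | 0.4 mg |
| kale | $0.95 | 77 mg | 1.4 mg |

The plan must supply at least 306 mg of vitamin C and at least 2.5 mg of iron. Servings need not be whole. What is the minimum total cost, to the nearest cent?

Minimising a linear cost over {vitamin C ≥ 306, iron ≥ 2.5, servings ≥ 0} — the optimum is at a vertex, using one or two foods.
orange only: max(306/54, 2.5/0.4) = 6.25 servings → $1.88.
bell pepper only: max(306/129, 2.5/0.6) = 4.167 servings → $2.92.
avocado only: max(306/15, 2.5/0.4) = 20.4 servings → $41.82.
kale only: max(306/77, 2.5/1.4) = 3.974 servings → $3.78.
orange + bell pepper: intersection lies outside the first quadrant.
orange + avocado with both tight: 5.442 servings and 0.8077 servings → $3.29.
orange + kale with both tight: 5.266 servings and 0.2812 servings → $1.85.
bell pepper + avocado with both tight: 1.993 servings and 3.261 servings → $8.08.
bell pepper + kale with both tight: 1.755 servings and 1.033 servings → $2.21.
avocado + kale: the both-tight solution has a negative serving — not a feasible corner.
So the least-cost plan costs $1.85.

$1.85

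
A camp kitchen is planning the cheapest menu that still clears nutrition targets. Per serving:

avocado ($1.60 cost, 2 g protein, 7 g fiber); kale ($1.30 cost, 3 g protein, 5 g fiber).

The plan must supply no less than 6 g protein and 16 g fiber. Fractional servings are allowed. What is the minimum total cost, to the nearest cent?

Compare the cost at each extreme point of the feasible region.
avocado only: max(6/2, 16/7) = 3 servings → $4.80.
kale only: max(6/3, 16/5) = 3.2 servings → $4.16.
avocado + kale with both tight: 1.636 servings and 0.9091 servings → $3.80.
Cheapest feasible corner: $3.80.

$3.80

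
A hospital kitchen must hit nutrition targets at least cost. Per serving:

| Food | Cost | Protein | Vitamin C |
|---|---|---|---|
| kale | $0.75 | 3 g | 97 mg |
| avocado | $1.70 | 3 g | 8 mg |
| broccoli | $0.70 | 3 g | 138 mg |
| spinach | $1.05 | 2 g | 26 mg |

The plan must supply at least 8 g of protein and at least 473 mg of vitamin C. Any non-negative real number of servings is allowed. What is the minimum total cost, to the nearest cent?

Two binding constraints pin down two serving amounts, so the optimal mix uses at most two foods. The candidates are each food alone (scaled to the tighter of protein/vitamin C) and each pair with both constraints tight.
kale only: max(8/3, 473/97) = 4.876 servings → $3.66.
avocado only: max(8/3, 473/8) = 59.12 servings → $100.51.
broccoli only: max(8/3, 473/138) = 3.428 servings → $2.40.
spinach only: max(8/2, 473/26) = 18.19 servings → $19.10.
kale + avocado: intersection lies outside the first quadrant.
kale + broccoli with both targets exact would need a negative amount; discard.
kale + spinach: intersection lies outside the first quadrant.
avocado + broccoli: intersection lies outside the first quadrant.
avocado + spinach: intersection lies outside the first quadrant.
broccoli + spinach: the both-tight solution has a negative serving — not a feasible corner.
The minimum over all feasible corners is $2.40.

$2.40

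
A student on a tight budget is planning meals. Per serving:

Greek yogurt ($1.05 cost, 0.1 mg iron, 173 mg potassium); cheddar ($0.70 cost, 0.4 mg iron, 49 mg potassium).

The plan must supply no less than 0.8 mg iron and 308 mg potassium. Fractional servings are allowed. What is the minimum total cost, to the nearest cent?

Minimising a linear cost over {iron ≥ 0.8, potassium ≥ 308, servings ≥ 0} — the optimum is at a vertex, using one or two foods.
Greek yogurt only: max(0.8/0.1, 308/173) = 8 servings → $8.40.
cheddar only: max(0.8/0.4, 308/49) = 6.286 servings → $4.40.
Greek yogurt + cheddar with both tight: 1.306 servings and 1.673 servings → $2.54.
Cheapest feasible corner: $2.54.

$2.54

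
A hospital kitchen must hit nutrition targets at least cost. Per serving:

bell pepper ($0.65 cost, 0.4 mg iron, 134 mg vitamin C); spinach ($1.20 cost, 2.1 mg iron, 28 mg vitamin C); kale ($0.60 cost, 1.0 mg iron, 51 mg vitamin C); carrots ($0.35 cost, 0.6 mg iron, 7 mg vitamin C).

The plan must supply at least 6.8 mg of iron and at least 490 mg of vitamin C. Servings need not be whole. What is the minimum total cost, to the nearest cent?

$4.60

At the optimum either one food covers both requirements or two foods hit both targets exactly; no other combination can be cheaper.
bell pepper only: max(6.8/0.4, 490/134) = 17 servings → $11.05.
spinach only: max(6.8/2.1, 490/28) = 17.5 servings → $21.00.
kale only: max(6.8/1.0, 490/51) = 9.608 servings → $5.76.
carrots only: max(6.8/0.6, 490/7) = 70 servings → $24.50.
bell pepper + spinach with both tight: 3.104 servings and 2.647 servings → $5.19.
bell pepper + kale with both tight: 1.261 servings and 6.296 servings → $4.60.
bell pepper + carrots with both tight: 3.175 servings and 9.216 servings → $5.29.
spinach + kale: the both-tight solution has a negative serving — not a feasible corner.
spinach + carrots: the both-tight solution has a negative serving — not a feasible corner.
kale + carrots with both targets exact would need a negative amount; discard.
Cheapest feasible corner: $4.60.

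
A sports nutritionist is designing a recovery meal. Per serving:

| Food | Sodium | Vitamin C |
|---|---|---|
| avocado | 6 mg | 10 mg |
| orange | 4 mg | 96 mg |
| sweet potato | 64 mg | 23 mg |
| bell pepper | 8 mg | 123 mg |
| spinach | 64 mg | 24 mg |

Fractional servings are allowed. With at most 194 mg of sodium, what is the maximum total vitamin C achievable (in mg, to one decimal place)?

4656.0 mg

Vitamin C per mg sodium: orange 24, bell pepper 15.38, avocado 1.667, spinach 0.375, sweet potato 0.3594.
With no serving limits, spend the whole sodium allowance on orange: 194 mg / 4 mg × 96 mg = 4656.0 mg.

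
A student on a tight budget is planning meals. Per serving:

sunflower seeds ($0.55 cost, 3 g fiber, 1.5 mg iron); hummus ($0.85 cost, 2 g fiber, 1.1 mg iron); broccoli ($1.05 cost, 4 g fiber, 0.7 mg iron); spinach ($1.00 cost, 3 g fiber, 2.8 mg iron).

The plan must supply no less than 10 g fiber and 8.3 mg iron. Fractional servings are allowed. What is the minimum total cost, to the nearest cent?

Two binding constraints pin down two serving amounts, so the optimal mix uses at most two foods. The candidates are each food alone (scaled to the tighter of fiber/iron) and each pair with both constraints tight.
sunflower seeds only: max(10/3, 8.3/1.5) = 5.533 servings → $3.04.
hummus only: max(10/2, 8.3/1.1) = 7.545 servings → $6.41.
broccoli only: max(10/4, 8.3/0.7) = 11.86 servings → $12.45.
spinach only: max(10/3, 8.3/2.8) = 3.333 servings → $3.33.
sunflower seeds + hummus: intersection lies outside the first quadrant.
sunflower seeds + broccoli: the both-tight solution has a negative serving — not a feasible corner.
sunflower seeds + spinach with both tight: 0.7949 servings and 2.538 servings → $2.98.
hummus + broccoli: the both-tight solution has a negative serving — not a feasible corner.
hummus + spinach with both tight: 1.348 servings and 2.435 servings → $3.58.
broccoli + spinach with both tight: 0.3407 servings and 2.879 servings → $3.24.
The minimum over all feasible corners is $2.98.

$2.98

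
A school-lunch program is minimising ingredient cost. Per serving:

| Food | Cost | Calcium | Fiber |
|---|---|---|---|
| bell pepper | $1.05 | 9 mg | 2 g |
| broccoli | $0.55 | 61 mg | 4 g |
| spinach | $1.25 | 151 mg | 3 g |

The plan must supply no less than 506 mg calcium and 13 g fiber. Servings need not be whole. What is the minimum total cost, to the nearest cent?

For a min-cost LP with two ≥-constraints, a basic feasible solution has at most two positive variables.
bell pepper only: max(506/9, 13/2) = 56.22 servings → $59.03.
broccoli only: max(506/61, 13/4) = 8.295 servings → $4.56.
spinach only: max(506/151, 13/3) = 4.333 servings → $5.42.
bell pepper + broccoli: the both-tight solution has a negative serving — not a feasible corner.
bell pepper + spinach with both tight: 1.618 servings and 3.255 servings → $5.77.
broccoli + spinach with both tight: 1.057 servings and 2.924 servings → $4.24.
The minimum over all feasible corners is $4.24.

$4.24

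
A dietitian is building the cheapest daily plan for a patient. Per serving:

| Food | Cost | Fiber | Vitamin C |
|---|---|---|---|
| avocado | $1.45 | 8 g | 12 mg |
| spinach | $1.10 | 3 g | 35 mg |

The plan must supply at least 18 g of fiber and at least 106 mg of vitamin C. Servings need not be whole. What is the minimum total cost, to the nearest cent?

$4.70

At the optimum either one food covers both requirements or two foods hit both targets exactly; no other combination can be cheaper.
avocado only: max(18/8, 106/12) = 8.833 servings → $12.81.
spinach only: max(18/3, 106/35) = 6 servings → $6.60.
avocado + spinach with both tight: 1.279 servings and 2.59 servings → $4.70.
So the least-cost plan costs $4.70.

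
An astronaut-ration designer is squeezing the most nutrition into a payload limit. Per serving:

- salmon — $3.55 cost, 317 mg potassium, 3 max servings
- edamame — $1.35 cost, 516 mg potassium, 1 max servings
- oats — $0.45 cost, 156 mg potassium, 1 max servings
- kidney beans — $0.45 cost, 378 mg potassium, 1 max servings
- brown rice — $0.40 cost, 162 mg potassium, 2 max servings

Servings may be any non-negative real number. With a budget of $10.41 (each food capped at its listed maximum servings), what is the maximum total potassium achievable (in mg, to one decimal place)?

Potassium per dollar: kidney beans 840, brown rice 405, edamame 382.2, oats 346.7, salmon 89.3.
Take 1 serving of kidney beans: spends $0.45, +378.0 mg potassium (running total 378.0 mg).
Take 2 servings of brown rice: spends $0.80, +324.0 mg potassium (running total 702.0 mg).
Take 1 serving of edamame: spends $1.35, +516.0 mg potassium (running total 1218.0 mg).
Take 1 serving of oats: spends $0.45, +156.0 mg potassium (running total 1374.0 mg).
Take 2.073 servings of salmon: spends $7.36, +657.2 mg potassium (running total 2031.2 mg).
Filling greedily by potassium-per-dollar is optimal for one linear limit, giving 2031.2 mg.

2031.2 mg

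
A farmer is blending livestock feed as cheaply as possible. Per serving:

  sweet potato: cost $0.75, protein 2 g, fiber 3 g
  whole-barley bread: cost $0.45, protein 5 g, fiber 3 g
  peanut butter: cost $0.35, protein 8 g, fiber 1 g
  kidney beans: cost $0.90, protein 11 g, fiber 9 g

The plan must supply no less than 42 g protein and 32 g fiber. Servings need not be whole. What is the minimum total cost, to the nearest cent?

The cheapest plan sits at a corner of the feasible region — with two constraints it uses at most two foods.
sweet potato only: max(42/2, 32/3) = 21 servings → $15.75.
whole-barley bread only: max(42/5, 32/3) = 10.67 servings → $4.80.
peanut butter only: max(42/8, 32/1) = 32 servings → $11.20.
kidney beans only: max(42/11, 32/9) = 3.818 servings → $3.44.
sweet potato + whole-barley bread with both tight: 3.778 servings and 6.889 servings → $5.93.
sweet potato + peanut butter with both tight: 9.727 servings and 2.818 servings → $8.28.
sweet potato + kidney beans with both targets exact would need a negative amount; discard.
whole-barley bread + peanut butter: intersection lies outside the first quadrant.
whole-barley bread + kidney beans with both tight: 2.167 servings and 2.833 servings → $3.52.
peanut butter + kidney beans with both tight: 0.4262 servings and 3.508 servings → $3.31.
So the least-cost plan costs $3.31.

$3.31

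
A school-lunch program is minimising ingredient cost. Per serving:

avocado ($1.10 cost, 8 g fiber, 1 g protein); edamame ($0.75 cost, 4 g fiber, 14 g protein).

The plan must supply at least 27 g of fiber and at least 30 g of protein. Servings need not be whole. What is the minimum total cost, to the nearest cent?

$4.11

The cheapest plan sits at a corner of the feasible region — with two constraints it uses at most two foods.
avocado only: max(27/8, 30/1) = 30 servings → $33.00.
edamame only: max(27/4, 30/14) = 6.75 servings → $5.06.
avocado + edamame with both tight: 2.389 servings and 1.972 servings → $4.11.
Cheapest feasible corner: $4.11.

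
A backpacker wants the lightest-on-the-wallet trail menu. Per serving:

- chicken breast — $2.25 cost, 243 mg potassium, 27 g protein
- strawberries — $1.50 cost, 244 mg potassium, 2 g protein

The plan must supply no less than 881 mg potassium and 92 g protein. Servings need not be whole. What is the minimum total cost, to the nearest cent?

chicken breast only: max(881/243, 92/27) = 3.626 servings → $8.16.
strawberries only: max(881/244, 92/2) = 46 servings → $69.00.
chicken breast + strawberries with both tight: 3.39 servings and 0.2345 servings → $7.98.
So the least-cost plan costs $7.98.

$7.98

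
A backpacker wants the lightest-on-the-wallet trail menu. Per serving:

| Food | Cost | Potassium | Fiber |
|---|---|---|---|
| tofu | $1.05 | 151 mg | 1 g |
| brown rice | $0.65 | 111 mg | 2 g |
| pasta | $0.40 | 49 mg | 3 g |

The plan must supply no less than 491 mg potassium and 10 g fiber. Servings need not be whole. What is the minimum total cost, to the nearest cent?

Check every corner: each single food scaled to meet both minima, and each pair solved so both constraints bind.
tofu only: max(491/151, 10/1) = 10 servings → $10.50.
brown rice only: max(491/111, 10/2) = 5 servings → $3.25.
pasta only: max(491/49, 10/3) = 10.02 servings → $4.01.
tofu + brown rice with both targets exact would need a negative amount; discard.
tofu + pasta with both tight: 2.433 servings and 2.522 servings → $3.56.
brown rice + pasta with both tight: 4.183 servings and 0.5447 servings → $2.94.
The minimum over all feasible corners is $2.94.

$2.94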